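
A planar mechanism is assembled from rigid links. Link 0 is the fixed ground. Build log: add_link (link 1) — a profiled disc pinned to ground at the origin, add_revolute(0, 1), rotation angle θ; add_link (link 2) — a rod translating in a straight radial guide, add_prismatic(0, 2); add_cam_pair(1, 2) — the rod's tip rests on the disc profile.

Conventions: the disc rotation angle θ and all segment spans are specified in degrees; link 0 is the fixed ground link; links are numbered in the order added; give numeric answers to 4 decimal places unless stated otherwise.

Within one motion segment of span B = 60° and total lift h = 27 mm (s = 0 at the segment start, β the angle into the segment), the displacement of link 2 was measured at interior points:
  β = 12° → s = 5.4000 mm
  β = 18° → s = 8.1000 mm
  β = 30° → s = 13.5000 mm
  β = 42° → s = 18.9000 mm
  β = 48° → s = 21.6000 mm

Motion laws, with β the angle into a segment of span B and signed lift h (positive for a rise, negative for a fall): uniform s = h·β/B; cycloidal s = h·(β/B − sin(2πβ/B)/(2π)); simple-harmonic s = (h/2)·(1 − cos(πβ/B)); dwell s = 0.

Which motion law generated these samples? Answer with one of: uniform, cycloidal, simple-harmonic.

candidates at β/B = r: uniform s = h·r (linear in β); cycloidal s = h·(r − sin(2πr)/(2π)); simple-harmonic s = (h/2)(1 − cos(πr))
β=12°: printed 5.4000 | uniform 5.4000, cycloidal 1.3131, simple-harmonic 2.5783
β=18°: printed 8.1000 | uniform 8.1000, cycloidal 4.0131, simple-harmonic 5.5649
β=30°: printed 13.5000 | uniform 13.5000, cycloidal 13.5000, simple-harmonic 13.5000
β=42°: printed 18.9000 | uniform 18.9000, cycloidal 22.9869, simple-harmonic 21.4351
β=48°: printed 21.6000 | uniform 21.6000, cycloidal 25.6869, simple-harmonic 24.4217
only one law matches every sample → uniform

uniform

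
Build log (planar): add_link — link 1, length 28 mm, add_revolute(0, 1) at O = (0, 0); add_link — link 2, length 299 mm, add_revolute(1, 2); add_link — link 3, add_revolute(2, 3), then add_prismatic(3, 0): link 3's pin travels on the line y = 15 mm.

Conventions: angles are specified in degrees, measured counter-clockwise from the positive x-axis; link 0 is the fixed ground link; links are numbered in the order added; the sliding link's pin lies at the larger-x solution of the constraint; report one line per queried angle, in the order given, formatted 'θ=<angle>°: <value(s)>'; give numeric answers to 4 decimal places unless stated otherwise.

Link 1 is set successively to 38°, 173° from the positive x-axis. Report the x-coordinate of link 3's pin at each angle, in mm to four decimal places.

geometry: r = 28 mm, L = 299 mm, e = 15 mm
θ=38°: crank pin P = (r cos θ, r sin θ) = (22.064301, 17.238521)
θ=38°: h = r sin θ − e = 17.238521 − 15 = 2.238521
θ=38°: x = r cos θ + √(L² − h²) = 22.064301 + 298.991620 = 321.055921
θ=173°: crank pin P = (r cos θ, r sin θ) = (-27.791292, 3.412342)
θ=173°: h = r sin θ − e = 3.412342 − 15 = -11.587658
θ=173°: x = r cos θ + √(L² − h²) = -27.791292 + 298.775377 = 270.984085

θ=38°: 321.0559
θ=173°: 270.9841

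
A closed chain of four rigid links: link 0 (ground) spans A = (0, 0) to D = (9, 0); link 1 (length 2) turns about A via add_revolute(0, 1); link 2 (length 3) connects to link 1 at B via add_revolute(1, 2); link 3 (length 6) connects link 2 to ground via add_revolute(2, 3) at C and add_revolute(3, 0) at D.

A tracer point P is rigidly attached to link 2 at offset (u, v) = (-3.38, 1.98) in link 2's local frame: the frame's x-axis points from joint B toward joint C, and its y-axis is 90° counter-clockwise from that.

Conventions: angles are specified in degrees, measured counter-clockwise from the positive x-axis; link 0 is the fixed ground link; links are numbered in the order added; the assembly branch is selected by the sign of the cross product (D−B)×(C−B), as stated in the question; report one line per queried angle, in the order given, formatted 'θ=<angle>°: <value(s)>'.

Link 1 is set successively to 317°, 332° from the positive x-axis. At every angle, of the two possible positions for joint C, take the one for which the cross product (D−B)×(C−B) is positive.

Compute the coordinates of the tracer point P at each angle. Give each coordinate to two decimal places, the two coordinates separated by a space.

A=(0,0), D=(9.00,0)
θ=317°: B = A + 2.00·(cos317°, sin317°) = (1.4627, -1.3640)
θ=317°: |BD| = 7.6597
θ=317°: circle(B,3.00) ∩ circle(D,6.00): a=2.0674, h=2.1739
θ=317°:   candidates: C₊=(3.1099,1.1433) cross=16.652; C₋=(3.8842,-3.1350) cross=-16.652
θ=317°:   branch + wants cross > 0 → take C=(3.1099,1.1433) (cross=16.652)
θ=317°: ex = (C−B)/|BC| = (0.5491,0.8358); ey = (-0.8358,0.5491)
θ=317°: P = B + -3.38·ex + 1.98·ey = (-2.0480,-3.1017)
θ=332°: B = A + 2.00·(cos332°, sin332°) = (1.7659, -0.9389)
θ=332°: |BD| = 7.2948
θ=332°: circle(B,3.00) ∩ circle(D,6.00): a=1.7968, h=2.4024
θ=332°:   candidates: C₊=(3.2385,1.6748) cross=17.525; C₋=(3.8569,-3.0901) cross=-17.525
θ=332°:   branch + wants cross > 0 → take C=(3.2385,1.6748) (cross=17.525)
θ=332°: ex = (C−B)/|BC| = (0.4909,0.8712); ey = (-0.8712,0.4909)
θ=332°: P = B + -3.38·ex + 1.98·ey = (-1.6183,-2.9118)

θ=317°: -2.05 -3.10
θ=332°: -1.62 -2.91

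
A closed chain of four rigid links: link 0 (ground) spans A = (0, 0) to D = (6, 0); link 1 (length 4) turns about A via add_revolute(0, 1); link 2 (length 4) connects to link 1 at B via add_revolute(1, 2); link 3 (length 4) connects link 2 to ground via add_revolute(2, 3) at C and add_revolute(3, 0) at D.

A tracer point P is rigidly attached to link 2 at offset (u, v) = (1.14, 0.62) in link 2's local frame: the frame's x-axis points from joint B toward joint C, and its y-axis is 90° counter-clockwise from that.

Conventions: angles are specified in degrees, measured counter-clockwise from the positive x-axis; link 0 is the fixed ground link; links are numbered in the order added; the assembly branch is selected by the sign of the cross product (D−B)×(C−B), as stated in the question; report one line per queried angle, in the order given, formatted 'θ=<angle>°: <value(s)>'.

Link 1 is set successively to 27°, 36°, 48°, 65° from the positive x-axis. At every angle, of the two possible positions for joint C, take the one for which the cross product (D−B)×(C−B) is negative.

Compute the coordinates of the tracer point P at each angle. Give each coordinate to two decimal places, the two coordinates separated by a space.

A=(0,0), D=(6.00,0)
θ=27°: B = A + 4.00·(cos27°, sin27°) = (3.5640, 1.8160)
θ=27°: |BD| = 3.0384
θ=27°: circle(B,4.00) ∩ circle(D,4.00): a=1.5192, h=3.7003
θ=27°:   candidates: C₊=(6.9936,3.8746) cross=11.243; C₋=(2.5704,-2.0587) cross=-11.243
θ=27°:   branch - wants cross < 0 → take C=(2.5704,-2.0587) (cross=-11.243)
θ=27°: ex = (C−B)/|BC| = (-0.2484,-0.9687); ey = (0.9687,-0.2484)
θ=27°: P = B + 1.14·ex + 0.62·ey = (3.8814,0.5577)
θ=36°: B = A + 4.00·(cos36°, sin36°) = (3.2361, 2.3511)
θ=36°: |BD| = 3.6287
θ=36°: circle(B,4.00) ∩ circle(D,4.00): a=1.8143, h=3.5649
θ=36°:   candidates: C₊=(6.9278,3.8909) cross=12.936; C₋=(2.3082,-1.5398) cross=-12.936
θ=36°:   branch - wants cross < 0 → take C=(2.3082,-1.5398) (cross=-12.936)
θ=36°: ex = (C−B)/|BC| = (-0.2320,-0.9727); ey = (0.9727,-0.2320)
θ=36°: P = B + 1.14·ex + 0.62·ey = (3.5747,1.0984)
θ=48°: B = A + 4.00·(cos48°, sin48°) = (2.6765, 2.9726)
θ=48°: |BD| = 4.4589
θ=48°: circle(B,4.00) ∩ circle(D,4.00): a=2.2294, h=3.3211
θ=48°:   candidates: C₊=(6.5523,3.9617) cross=14.808; C₋=(2.1242,-0.9891) cross=-14.808
θ=48°:   branch - wants cross < 0 → take C=(2.1242,-0.9891) (cross=-14.808)
θ=48°: ex = (C−B)/|BC| = (-0.1381,-0.9904); ey = (0.9904,-0.1381)
θ=48°: P = B + 1.14·ex + 0.62·ey = (3.1332,1.7579)
θ=65°: B = A + 4.00·(cos65°, sin65°) = (1.6905, 3.6252)
θ=65°: |BD| = 5.6315
θ=65°: circle(B,4.00) ∩ circle(D,4.00): a=2.8158, h=2.8410
θ=65°:   candidates: C₊=(5.6741,3.9867) cross=15.999; C₋=(2.0164,-0.3615) cross=-15.999
θ=65°:   branch - wants cross < 0 → take C=(2.0164,-0.3615) (cross=-15.999)
θ=65°: ex = (C−B)/|BC| = (0.0815,-0.9967); ey = (0.9967,0.0815)
θ=65°: P = B + 1.14·ex + 0.62·ey = (2.4013,2.5395)

θ=27°: 3.88 0.56
θ=36°: 3.57 1.10
θ=48°: 3.13 1.76
θ=65°: 2.40 2.54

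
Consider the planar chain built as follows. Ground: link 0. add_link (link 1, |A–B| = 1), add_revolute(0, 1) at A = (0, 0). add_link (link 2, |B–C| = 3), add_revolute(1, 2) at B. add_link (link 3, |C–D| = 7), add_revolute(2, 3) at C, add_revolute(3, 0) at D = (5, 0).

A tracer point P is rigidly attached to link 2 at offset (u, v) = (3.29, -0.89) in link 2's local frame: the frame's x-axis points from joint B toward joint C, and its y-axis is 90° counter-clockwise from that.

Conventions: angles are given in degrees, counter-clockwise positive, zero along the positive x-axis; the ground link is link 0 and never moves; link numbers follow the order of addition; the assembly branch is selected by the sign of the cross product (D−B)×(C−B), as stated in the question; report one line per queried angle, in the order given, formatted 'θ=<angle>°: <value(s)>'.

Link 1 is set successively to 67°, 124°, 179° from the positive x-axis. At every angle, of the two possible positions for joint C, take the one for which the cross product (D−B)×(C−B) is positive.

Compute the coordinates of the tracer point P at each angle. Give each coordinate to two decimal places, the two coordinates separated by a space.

A=(0,0), D=(5.00,0)
θ=67°: B = A + 1.00·(cos67°, sin67°) = (0.3907, 0.9205)
θ=67°: |BD| = 4.7003
θ=67°: circle(B,3.00) ∩ circle(D,7.00): a=-1.9049, h=2.3176
θ=67°:   candidates: C₊=(-1.0234,3.5663) cross=10.893; C₋=(-1.9312,-0.9792) cross=-10.893
θ=67°:   branch + wants cross > 0 → take C=(-1.0234,3.5663) (cross=10.893)
θ=67°: ex = (C−B)/|BC| = (-0.4714,0.8819); ey = (-0.8819,-0.4714)
θ=67°: P = B + 3.29·ex + -0.89·ey = (-0.3752,4.2416)
θ=124°: B = A + 1.00·(cos124°, sin124°) = (-0.5592, 0.8290)
θ=124°: |BD| = 5.6207
θ=124°: circle(B,3.00) ∩ circle(D,7.00): a=-0.7480, h=2.9053
θ=124°:   candidates: C₊=(-0.8705,3.8128) cross=16.330; C₋=(-1.7275,-1.9341) cross=-16.330
θ=124°:   branch + wants cross > 0 → take C=(-0.8705,3.8128) (cross=16.330)
θ=124°: ex = (C−B)/|BC| = (-0.1038,0.9946); ey = (-0.9946,-0.1038)
θ=124°: P = B + 3.29·ex + -0.89·ey = (-0.0153,4.1936)
θ=179°: B = A + 1.00·(cos179°, sin179°) = (-0.9998, 0.0175)
θ=179°: |BD| = 5.9999
θ=179°: circle(B,3.00) ∩ circle(D,7.00): a=-0.3335, h=2.9814
θ=179°:   candidates: C₊=(-1.3246,2.9998) cross=17.888; C₋=(-1.3420,-2.9630) cross=-17.888
θ=179°:   branch + wants cross > 0 → take C=(-1.3246,2.9998) (cross=17.888)
θ=179°: ex = (C−B)/|BC| = (-0.1083,0.9941); ey = (-0.9941,-0.1083)
θ=179°: P = B + 3.29·ex + -0.89·ey = (-0.4713,3.3845)

θ=67°: -0.38 4.24
θ=124°: -0.02 4.19
θ=179°: -0.47 3.38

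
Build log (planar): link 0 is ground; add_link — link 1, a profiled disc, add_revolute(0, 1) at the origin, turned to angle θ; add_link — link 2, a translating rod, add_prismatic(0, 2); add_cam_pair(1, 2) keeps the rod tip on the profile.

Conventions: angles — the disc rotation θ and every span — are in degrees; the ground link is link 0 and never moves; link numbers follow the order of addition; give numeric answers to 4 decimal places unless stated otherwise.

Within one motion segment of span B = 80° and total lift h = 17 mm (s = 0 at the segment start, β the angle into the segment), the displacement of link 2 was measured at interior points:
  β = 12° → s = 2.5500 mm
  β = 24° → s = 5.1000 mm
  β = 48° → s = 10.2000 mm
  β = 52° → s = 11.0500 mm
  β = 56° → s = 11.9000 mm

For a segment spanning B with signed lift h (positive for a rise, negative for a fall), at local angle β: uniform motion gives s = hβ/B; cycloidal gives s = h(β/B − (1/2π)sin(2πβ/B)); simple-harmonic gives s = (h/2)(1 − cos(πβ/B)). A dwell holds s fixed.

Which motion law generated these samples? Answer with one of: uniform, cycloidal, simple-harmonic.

candidates at β/B = r: uniform s = h·r (linear in β); cycloidal s = h·(r − sin(2πr)/(2π)); simple-harmonic s = (h/2)(1 − cos(πr))
β=12°: printed 2.5500 | uniform 2.5500, cycloidal 0.3611, simple-harmonic 0.9264
β=24°: printed 5.1000 | uniform 5.1000, cycloidal 2.5268, simple-harmonic 3.5038
β=48°: printed 10.2000 | uniform 10.2000, cycloidal 11.7903, simple-harmonic 11.1266
β=52°: printed 11.0500 | uniform 11.0500, cycloidal 13.2389, simple-harmonic 12.3589
β=56°: printed 11.9000 | uniform 11.9000, cycloidal 14.4732, simple-harmonic 13.4962
only one law matches every sample → uniform

uniform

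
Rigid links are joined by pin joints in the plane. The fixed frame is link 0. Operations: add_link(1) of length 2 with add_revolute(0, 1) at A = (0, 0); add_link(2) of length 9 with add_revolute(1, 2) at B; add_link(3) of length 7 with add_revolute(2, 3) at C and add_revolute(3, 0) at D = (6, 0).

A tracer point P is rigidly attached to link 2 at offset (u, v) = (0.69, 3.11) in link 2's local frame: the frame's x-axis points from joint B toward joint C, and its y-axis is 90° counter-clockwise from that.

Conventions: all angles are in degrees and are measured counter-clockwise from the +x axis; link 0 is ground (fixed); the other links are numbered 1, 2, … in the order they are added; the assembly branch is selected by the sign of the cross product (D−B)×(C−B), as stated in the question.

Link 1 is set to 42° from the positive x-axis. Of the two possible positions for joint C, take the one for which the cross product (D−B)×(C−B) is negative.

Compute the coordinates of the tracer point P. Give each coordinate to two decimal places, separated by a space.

A=(0,0), D=(6.00,0)
B = A + 2.00·(cos42°, sin42°) = (1.4863, 1.3383)
|BD| = 4.7079
circle(B,9.00) ∩ circle(D,7.00): a=5.7525, h=6.9216
  candidates: C₊=(8.9690,6.3392) cross=32.586; C₋=(5.0340,-6.9330) cross=-32.586
  branch - wants cross < 0 → take C=(5.0340,-6.9330) (cross=-32.586)
ex = (C−B)/|BC| = (0.3942,-0.9190); ey = (0.9190,0.3942)
P = B + 0.69·ex + 3.11·ey = (4.6165,1.9300)

4.62 1.93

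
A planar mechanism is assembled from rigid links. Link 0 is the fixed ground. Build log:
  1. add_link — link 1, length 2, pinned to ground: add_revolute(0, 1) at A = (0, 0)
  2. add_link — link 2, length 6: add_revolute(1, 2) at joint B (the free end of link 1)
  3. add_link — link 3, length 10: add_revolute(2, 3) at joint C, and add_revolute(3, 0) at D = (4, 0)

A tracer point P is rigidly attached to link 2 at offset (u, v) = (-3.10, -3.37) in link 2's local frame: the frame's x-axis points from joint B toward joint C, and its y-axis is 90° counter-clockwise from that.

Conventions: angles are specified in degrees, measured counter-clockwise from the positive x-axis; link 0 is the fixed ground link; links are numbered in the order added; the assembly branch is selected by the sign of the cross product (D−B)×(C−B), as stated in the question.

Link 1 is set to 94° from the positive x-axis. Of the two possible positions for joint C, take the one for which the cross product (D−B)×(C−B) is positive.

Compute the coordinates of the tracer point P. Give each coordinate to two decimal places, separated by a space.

A=(0,0), D=(4.00,0)
B = A + 2.00·(cos94°, sin94°) = (-0.1395, 1.9951)
|BD| = 4.5952
circle(B,6.00) ∩ circle(D,10.00): a=-4.6661, h=3.7719
  candidates: C₊=(-2.7052,7.4189) cross=17.333; C₋=(-5.9806,0.6232) cross=-17.333
  branch + wants cross > 0 → take C=(-2.7052,7.4189) (cross=17.333)
ex = (C−B)/|BC| = (-0.4276,0.9040); ey = (-0.9040,-0.4276)
P = B + -3.10·ex + -3.37·ey = (4.2325,0.6339)

4.23 0.63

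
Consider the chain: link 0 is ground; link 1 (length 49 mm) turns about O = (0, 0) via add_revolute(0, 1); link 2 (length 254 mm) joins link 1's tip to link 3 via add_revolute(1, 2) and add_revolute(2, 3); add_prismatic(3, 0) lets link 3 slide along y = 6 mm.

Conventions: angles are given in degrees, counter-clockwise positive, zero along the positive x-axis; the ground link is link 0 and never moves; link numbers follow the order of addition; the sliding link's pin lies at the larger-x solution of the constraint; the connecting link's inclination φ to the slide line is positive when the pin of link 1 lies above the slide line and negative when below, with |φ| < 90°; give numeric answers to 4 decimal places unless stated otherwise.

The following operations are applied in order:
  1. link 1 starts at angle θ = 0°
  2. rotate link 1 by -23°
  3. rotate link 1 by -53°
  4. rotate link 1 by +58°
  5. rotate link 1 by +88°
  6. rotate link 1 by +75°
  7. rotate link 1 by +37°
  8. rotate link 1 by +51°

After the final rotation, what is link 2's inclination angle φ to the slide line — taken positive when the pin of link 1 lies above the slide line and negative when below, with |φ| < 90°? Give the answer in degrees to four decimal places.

geometry: r = 49 mm, L = 254 mm, e = 6 mm; θ starts at 0°
rotate link 1 by -23°: θ ← 0° -23° = -23°
rotate link 1 by -53°: θ ← -23° -53° = -76°
rotate link 1 by +58°: θ ← -76° +58° = -18°
rotate link 1 by +88°: θ ← -18° +88° = 70°
rotate link 1 by +75°: θ ← 70° +75° = 145°
rotate link 1 by +37°: θ ← 145° +37° = 182°
rotate link 1 by +51°: θ ← 182° +51° = 233°
h = r sin θ − e = -39.133140 − 6 = -45.133140
sin φ = h / L = -45.133140 / 254 = -0.17768953
φ = arcsin(-0.17768953) = -10.235210°

-10.2352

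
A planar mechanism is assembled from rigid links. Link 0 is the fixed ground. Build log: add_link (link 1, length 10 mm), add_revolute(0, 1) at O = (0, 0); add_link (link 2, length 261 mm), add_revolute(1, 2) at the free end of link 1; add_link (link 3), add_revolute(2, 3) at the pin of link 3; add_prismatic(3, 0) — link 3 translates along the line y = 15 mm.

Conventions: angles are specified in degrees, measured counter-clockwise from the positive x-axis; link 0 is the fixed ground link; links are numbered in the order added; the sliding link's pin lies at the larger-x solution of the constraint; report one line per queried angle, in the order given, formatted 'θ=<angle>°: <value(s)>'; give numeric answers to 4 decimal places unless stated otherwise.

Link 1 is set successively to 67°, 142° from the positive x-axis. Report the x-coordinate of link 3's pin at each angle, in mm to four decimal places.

geometry: r = 10 mm, L = 261 mm, e = 15 mm
θ=67°: crank pin P = (r cos θ, r sin θ) = (3.907311, 9.205049)
θ=67°: h = r sin θ − e = 9.205049 − 15 = -5.794951
θ=67°: x = r cos θ + √(L² − h²) = 3.907311 + 260.935660 = 264.842971
θ=142°: crank pin P = (r cos θ, r sin θ) = (-7.880108, 6.156615)
θ=142°: h = r sin θ − e = 6.156615 − 15 = -8.843385
θ=142°: x = r cos θ + √(L² − h²) = -7.880108 + 260.850138 = 252.970031

θ=67°: 264.8430
θ=142°: 252.9700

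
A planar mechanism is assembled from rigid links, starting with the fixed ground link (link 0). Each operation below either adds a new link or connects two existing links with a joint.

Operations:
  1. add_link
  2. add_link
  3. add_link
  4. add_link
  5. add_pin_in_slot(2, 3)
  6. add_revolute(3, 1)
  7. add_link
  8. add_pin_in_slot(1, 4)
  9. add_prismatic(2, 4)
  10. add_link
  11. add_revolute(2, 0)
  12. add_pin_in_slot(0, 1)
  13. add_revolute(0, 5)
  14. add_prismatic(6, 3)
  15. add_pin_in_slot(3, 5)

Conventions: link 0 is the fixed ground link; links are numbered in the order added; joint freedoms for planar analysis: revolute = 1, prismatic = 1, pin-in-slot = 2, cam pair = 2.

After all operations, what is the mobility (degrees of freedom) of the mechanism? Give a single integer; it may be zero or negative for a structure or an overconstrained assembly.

link 0 = ground. State L|J1|J2 = 1|0|0
+link1  2|0|0
+link2  3|0|0
+link3  4|0|0
+link4  5|0|0
PS(2,3) f=2→J2  5|0|1
R(3,1) f=1→J1  5|1|1
+link5  6|1|1
PS(1,4) f=2→J2  6|1|2
P(2,4) f=1→J1  6|2|2
+link6  7|2|2
R(2,0) f=1→J1  7|3|2
PS(0,1) f=2→J2  7|3|3
R(0,5) f=1→J1  7|4|3
P(6,3) f=1→J1  7|5|3
PS(3,5) f=2→J2  7|5|4
M = 3(7−1)−2·5−4 = 18−10−4 = 4

M = 4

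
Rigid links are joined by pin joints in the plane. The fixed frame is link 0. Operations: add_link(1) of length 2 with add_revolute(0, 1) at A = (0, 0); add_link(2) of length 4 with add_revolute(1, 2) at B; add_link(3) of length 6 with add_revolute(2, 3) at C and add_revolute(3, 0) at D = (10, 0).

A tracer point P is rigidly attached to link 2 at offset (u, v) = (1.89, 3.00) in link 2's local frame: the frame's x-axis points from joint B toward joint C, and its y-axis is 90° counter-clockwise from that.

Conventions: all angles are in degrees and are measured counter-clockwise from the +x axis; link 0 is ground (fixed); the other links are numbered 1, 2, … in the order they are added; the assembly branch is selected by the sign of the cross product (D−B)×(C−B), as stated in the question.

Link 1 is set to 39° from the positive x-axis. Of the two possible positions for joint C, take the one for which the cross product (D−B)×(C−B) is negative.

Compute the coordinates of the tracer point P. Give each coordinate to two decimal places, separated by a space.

A=(0,0), D=(10.00,0)
B = A + 2.00·(cos39°, sin39°) = (1.5543, 1.2586)
|BD| = 8.5390
circle(B,4.00) ∩ circle(D,6.00): a=3.0984, h=2.5298
  candidates: C₊=(4.9917,3.3041) cross=21.602; C₋=(4.2459,-1.7002) cross=-21.602
  branch - wants cross < 0 → take C=(4.2459,-1.7002) (cross=-21.602)
ex = (C−B)/|BC| = (0.6729,-0.7397); ey = (0.7397,0.6729)
P = B + 1.89·ex + 3.00·ey = (5.0453,1.8793)

5.05 1.88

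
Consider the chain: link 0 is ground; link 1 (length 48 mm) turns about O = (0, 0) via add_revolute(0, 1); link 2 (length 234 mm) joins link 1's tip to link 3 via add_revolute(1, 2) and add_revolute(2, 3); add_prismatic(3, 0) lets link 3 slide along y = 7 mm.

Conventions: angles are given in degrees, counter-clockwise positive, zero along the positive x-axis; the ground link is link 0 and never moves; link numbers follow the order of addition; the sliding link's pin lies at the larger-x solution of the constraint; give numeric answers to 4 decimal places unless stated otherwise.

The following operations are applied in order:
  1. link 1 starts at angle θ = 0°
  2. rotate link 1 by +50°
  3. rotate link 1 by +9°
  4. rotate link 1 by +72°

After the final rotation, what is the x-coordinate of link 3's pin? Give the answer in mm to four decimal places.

geometry: r = 48 mm, L = 234 mm, e = 7 mm; θ starts at 0°
rotate link 1 by +50°: θ ← 0° +50° = 50°
rotate link 1 by +9°: θ ← 50° +9° = 59°
rotate link 1 by +72°: θ ← 59° +72° = 131°
crank pin P = (r cos θ, r sin θ) = (-31.490833, 36.226060)
h = r sin θ − e = 36.226060 − 7 = 29.226060
x = r cos θ + √(L² − h²) = -31.490833 + 232.167692 = 200.676859

200.6769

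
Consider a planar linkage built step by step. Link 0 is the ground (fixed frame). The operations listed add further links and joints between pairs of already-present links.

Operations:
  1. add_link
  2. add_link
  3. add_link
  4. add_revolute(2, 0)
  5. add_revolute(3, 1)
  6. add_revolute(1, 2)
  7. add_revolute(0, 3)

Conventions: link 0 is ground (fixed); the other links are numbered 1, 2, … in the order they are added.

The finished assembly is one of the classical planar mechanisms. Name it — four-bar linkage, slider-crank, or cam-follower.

links: 4 (incl. ground); joints: 4 revolute, 0 prismatic, 0 higher (cam) pair, forming one closed loop
4 links in a single 4R loop → four-bar linkage

four-bar linkage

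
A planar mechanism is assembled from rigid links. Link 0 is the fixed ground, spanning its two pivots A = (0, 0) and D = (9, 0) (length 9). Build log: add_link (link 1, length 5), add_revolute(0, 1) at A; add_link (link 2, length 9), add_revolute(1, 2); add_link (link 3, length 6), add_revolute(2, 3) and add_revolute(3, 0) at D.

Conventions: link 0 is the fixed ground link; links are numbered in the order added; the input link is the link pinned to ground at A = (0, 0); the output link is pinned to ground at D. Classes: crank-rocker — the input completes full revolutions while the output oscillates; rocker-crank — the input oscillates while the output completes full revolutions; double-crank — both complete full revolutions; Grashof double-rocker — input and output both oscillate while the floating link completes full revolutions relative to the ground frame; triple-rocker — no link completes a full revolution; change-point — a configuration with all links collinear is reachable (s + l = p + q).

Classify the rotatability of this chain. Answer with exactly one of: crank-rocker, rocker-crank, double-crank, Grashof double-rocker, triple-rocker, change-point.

lengths: ground=9, input=5, coupler=9, output=6
sorted: s=5 (shortest), l=9 (longest), p+q=15
s + l = 14 vs p + q = 15
s + l < p + q (Grashof) with shortest = input link → crank-rocker

crank-rocker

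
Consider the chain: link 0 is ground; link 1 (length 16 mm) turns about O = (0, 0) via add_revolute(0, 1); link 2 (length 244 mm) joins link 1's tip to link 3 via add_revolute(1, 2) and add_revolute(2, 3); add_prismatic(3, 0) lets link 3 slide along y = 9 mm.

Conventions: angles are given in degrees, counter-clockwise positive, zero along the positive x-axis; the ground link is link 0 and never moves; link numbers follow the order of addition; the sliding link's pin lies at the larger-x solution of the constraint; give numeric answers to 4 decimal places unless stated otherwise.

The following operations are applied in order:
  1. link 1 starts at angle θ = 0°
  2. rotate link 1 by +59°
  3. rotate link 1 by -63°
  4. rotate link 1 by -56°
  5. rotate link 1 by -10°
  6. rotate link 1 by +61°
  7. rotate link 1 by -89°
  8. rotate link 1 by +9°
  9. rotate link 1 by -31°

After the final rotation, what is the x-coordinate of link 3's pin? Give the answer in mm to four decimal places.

geometry: r = 16 mm, L = 244 mm, e = 9 mm; θ starts at 0°
rotate link 1 by +59°: θ ← 0° +59° = 59°
rotate link 1 by -63°: θ ← 59° -63° = -4°
rotate link 1 by -56°: θ ← -4° -56° = -60°
rotate link 1 by -10°: θ ← -60° -10° = -70°
rotate link 1 by +61°: θ ← -70° +61° = -9°
rotate link 1 by -89°: θ ← -9° -89° = -98°
rotate link 1 by +9°: θ ← -98° +9° = -89°
rotate link 1 by -31°: θ ← -89° -31° = -120°
crank pin P = (r cos θ, r sin θ) = (-8.000000, -13.856406)
h = r sin θ − e = -13.856406 − 9 = -22.856406
x = r cos θ + √(L² − h²) = -8.000000 + 242.927118 = 234.927118

234.9271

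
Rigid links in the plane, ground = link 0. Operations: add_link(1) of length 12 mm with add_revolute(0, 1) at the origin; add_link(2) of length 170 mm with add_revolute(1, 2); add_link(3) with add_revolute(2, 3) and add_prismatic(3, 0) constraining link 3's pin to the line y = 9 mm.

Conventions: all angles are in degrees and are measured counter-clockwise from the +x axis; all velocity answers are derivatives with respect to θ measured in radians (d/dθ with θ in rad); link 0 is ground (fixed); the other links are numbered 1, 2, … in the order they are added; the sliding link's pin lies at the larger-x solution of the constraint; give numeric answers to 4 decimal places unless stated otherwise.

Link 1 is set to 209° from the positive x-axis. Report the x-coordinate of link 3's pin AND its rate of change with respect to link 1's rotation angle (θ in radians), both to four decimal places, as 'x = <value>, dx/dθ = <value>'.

geometry: r = 12 mm, L = 170 mm, e = 9 mm
crank pin P = (r cos θ, r sin θ) = (-10.495436, -5.817715)
h = r sin θ − e = -5.817715 − 9 = -14.817715
x = r cos θ + √(L² − h²) = -10.495436 + 169.352990 = 158.857554
dx/dθ = −r sin θ − h·r cos θ/√(L² − h²) (θ in radians; h = -14.817715) = 4.899406

x = 158.8576, dx/dθ = 4.8994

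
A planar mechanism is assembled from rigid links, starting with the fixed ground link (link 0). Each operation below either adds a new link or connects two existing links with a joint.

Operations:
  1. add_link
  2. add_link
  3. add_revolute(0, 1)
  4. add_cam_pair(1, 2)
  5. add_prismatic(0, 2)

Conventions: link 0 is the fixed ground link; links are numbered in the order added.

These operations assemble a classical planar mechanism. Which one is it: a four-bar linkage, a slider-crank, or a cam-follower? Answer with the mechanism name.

links: 3 (incl. ground); joints: 1 revolute, 1 prismatic, 1 higher (cam) pair, forming one closed loop
3 links, revolute + prismatic + higher pair in one loop → cam-follower

cam-follower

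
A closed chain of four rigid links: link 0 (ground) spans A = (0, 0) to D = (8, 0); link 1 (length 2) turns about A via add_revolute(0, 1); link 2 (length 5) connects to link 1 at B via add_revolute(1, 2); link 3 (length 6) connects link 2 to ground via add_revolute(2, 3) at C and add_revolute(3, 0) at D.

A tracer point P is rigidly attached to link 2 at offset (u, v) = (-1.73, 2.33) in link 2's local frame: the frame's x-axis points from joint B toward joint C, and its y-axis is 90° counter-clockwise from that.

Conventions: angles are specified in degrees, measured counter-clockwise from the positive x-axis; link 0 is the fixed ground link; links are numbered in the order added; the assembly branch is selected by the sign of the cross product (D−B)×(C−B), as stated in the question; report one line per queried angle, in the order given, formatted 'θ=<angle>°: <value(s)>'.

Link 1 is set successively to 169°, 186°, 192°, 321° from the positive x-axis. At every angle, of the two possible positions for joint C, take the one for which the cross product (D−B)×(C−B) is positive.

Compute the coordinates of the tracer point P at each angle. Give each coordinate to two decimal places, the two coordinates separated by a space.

A=(0,0), D=(8.00,0)
θ=169°: B = A + 2.00·(cos169°, sin169°) = (-1.9633, 0.3816)
θ=169°: |BD| = 9.9706
θ=169°: circle(B,5.00) ∩ circle(D,6.00): a=4.4337, h=2.3114
θ=169°:   candidates: C₊=(2.5556,2.5217) cross=23.046; C₋=(2.3787,-2.0978) cross=-23.046
θ=169°:   branch + wants cross > 0 → take C=(2.5556,2.5217) (cross=23.046)
θ=169°: ex = (C−B)/|BC| = (0.9038,0.4280); ey = (-0.4280,0.9038)
θ=169°: P = B + -1.73·ex + 2.33·ey = (-4.5240,1.7470)
θ=186°: B = A + 2.00·(cos186°, sin186°) = (-1.9890, -0.2091)
θ=186°: |BD| = 9.9912
θ=186°: circle(B,5.00) ∩ circle(D,6.00): a=4.4451, h=2.2893
θ=186°:   candidates: C₊=(2.4072,2.1727) cross=22.873; C₋=(2.5030,-2.4048) cross=-22.873
θ=186°:   branch + wants cross > 0 → take C=(2.4072,2.1727) (cross=22.873)
θ=186°: ex = (C−B)/|BC| = (0.8793,0.4764); ey = (-0.4764,0.8793)
θ=186°: P = B + -1.73·ex + 2.33·ey = (-4.6201,1.0155)
θ=192°: B = A + 2.00·(cos192°, sin192°) = (-1.9563, -0.4158)
θ=192°: |BD| = 9.9650
θ=192°: circle(B,5.00) ∩ circle(D,6.00): a=4.4306, h=2.3174
θ=192°:   candidates: C₊=(2.3737,2.0844) cross=23.093; C₋=(2.5671,-2.5463) cross=-23.093
θ=192°:   branch + wants cross > 0 → take C=(2.3737,2.0844) (cross=23.093)
θ=192°: ex = (C−B)/|BC| = (0.8660,0.5000); ey = (-0.5000,0.8660)
θ=192°: P = B + -1.73·ex + 2.33·ey = (-4.6196,0.7369)
θ=321°: B = A + 2.00·(cos321°, sin321°) = (1.5543, -1.2586)
θ=321°: |BD| = 6.5674
θ=321°: circle(B,5.00) ∩ circle(D,6.00): a=2.4463, h=4.3607
θ=321°:   candidates: C₊=(3.1195,3.4901) cross=28.639; C₋=(4.7909,-5.0697) cross=-28.639
θ=321°:   branch + wants cross > 0 → take C=(3.1195,3.4901) (cross=28.639)
θ=321°: ex = (C−B)/|BC| = (0.3130,0.9497); ey = (-0.9497,0.3130)
θ=321°: P = B + -1.73·ex + 2.33·ey = (-1.2002,-2.1723)

θ=169°: -4.52 1.75
θ=186°: -4.62 1.02
θ=192°: -4.62 0.74
θ=321°: -1.20 -2.17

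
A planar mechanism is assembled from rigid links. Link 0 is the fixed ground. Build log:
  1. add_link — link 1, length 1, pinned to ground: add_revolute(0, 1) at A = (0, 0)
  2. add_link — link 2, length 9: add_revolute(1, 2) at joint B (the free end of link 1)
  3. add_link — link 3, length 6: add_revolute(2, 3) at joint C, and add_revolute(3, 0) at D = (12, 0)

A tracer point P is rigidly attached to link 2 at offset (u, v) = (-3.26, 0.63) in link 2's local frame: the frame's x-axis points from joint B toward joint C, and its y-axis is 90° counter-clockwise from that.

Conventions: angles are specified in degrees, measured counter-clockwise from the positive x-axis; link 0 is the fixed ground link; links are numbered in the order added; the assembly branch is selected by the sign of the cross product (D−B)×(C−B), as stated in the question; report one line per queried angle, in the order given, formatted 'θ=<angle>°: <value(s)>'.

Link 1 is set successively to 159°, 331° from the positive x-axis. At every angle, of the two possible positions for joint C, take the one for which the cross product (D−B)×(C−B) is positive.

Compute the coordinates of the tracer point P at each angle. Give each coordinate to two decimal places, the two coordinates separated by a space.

A=(0,0), D=(12.00,0)
θ=159°: B = A + 1.00·(cos159°, sin159°) = (-0.9336, 0.3584)
θ=159°: |BD| = 12.9385
θ=159°: circle(B,9.00) ∩ circle(D,6.00): a=8.2083, h=3.6911
θ=159°:   candidates: C₊=(7.3738,3.8207) cross=47.758; C₋=(7.1693,-3.5587) cross=-47.758
θ=159°:   branch + wants cross > 0 → take C=(7.3738,3.8207) (cross=47.758)
θ=159°: ex = (C−B)/|BC| = (0.9230,0.3847); ey = (-0.3847,0.9230)
θ=159°: P = B + -3.26·ex + 0.63·ey = (-4.1851,-0.3143)
θ=331°: B = A + 1.00·(cos331°, sin331°) = (0.8746, -0.4848)
θ=331°: |BD| = 11.1359
θ=331°: circle(B,9.00) ∩ circle(D,6.00): a=7.5885, h=4.8389
θ=331°:   candidates: C₊=(8.2452,4.6799) cross=53.886; C₋=(8.6665,-4.9888) cross=-53.886
θ=331°:   branch + wants cross > 0 → take C=(8.2452,4.6799) (cross=53.886)
θ=331°: ex = (C−B)/|BC| = (0.8190,0.5739); ey = (-0.5739,0.8190)
θ=331°: P = B + -3.26·ex + 0.63·ey = (-2.1567,-1.8396)

θ=159°: -4.19 -0.31
θ=331°: -2.16 -1.84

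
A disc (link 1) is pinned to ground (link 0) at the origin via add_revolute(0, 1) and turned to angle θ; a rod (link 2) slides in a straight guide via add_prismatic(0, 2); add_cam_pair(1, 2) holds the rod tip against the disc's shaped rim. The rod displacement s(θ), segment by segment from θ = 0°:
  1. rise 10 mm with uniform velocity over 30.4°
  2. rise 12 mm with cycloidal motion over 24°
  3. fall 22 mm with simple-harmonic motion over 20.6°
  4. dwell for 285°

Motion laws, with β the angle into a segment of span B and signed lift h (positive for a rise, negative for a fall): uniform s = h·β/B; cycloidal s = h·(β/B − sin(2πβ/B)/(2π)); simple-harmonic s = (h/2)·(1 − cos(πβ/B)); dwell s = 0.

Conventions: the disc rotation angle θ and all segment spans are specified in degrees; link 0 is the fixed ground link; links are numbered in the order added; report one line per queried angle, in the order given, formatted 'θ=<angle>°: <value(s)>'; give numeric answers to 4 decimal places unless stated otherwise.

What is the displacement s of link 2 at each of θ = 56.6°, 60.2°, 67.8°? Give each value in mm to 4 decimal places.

segment 1 (0° to 30.4°, uniform, h = 10) is passed completely: s = 0.0000 + (10) = 10.0000
segment 2 (30.4° to 54.4°, cycloidal, h = 12) is passed completely: s = 10.0000 + (12) = 22.0000
θ = 56.6° falls in segment 3 (54.4° to 75°, simple-harmonic, h = -22): β = 56.6 − 54.4 = 2.2°, B = 20.6°; Δs = -22/2·(1 − cos(π·0.1068)) = -0.6133; s = 22.0000 − 0.6133 = 21.3867
θ = 60.2° falls in segment 3 (54.4° to 75°, simple-harmonic, h = -22): β = 60.2 − 54.4 = 5.8°, B = 20.6°; Δs = -22/2·(1 − cos(π·0.2816)) = -4.0298; s = 22.0000 − 4.0298 = 17.9702
θ = 67.8° falls in segment 3 (54.4° to 75°, simple-harmonic, h = -22): β = 67.8 − 54.4 = 13.4°, B = 20.6°; Δs = -22/2·(1 − cos(π·0.6505)) = -16.0088; s = 22.0000 − 16.0088 = 5.9912

θ=56.6°: 21.3867
θ=60.2°: 17.9702
θ=67.8°: 5.9912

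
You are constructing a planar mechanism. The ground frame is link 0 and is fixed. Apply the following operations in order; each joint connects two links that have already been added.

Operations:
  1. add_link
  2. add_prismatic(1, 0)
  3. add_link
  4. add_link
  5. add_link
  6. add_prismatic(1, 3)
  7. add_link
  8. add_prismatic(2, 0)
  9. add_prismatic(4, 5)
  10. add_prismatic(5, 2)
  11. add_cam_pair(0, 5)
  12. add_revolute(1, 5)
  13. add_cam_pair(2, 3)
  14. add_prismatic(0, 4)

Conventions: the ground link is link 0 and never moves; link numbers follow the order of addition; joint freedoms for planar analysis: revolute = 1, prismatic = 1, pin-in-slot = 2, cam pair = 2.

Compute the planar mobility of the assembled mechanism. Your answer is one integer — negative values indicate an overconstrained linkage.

link 0 = ground. State L|J1|J2 = 1|0|0
+link1  2|0|0
P(1,0) f=1→J1  2|1|0
+link2  3|1|0
+link3  4|1|0
+link4  5|1|0
P(1,3) f=1→J1  5|2|0
+link5  6|2|0
P(2,0) f=1→J1  6|3|0
P(4,5) f=1→J1  6|4|0
P(5,2) f=1→J1  6|5|0
C(0,5) f=2→J2  6|5|1
R(1,5) f=1→J1  6|6|1
C(2,3) f=2→J2  6|6|2
P(0,4) f=1→J1  6|7|2
M = 3(6−1)−2·7−2 = 15−14−2 = -1

M = -1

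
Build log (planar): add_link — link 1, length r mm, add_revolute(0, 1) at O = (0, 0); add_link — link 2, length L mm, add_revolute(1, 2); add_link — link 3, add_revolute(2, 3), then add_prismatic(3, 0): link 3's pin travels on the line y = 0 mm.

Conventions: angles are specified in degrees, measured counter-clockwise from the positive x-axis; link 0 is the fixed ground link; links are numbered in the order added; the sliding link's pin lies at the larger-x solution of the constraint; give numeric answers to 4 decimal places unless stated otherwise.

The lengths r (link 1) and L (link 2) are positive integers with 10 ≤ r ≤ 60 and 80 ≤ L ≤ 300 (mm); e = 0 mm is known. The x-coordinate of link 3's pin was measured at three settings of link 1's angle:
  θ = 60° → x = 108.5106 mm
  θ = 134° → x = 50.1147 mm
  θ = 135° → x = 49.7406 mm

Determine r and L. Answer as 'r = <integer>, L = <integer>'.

constraint per measurement: (x − r cos θ)² + (r sin θ − e)² = L²
subtracting the θ₁ and θ₂ equations cancels the r² and L² terms:
r = (x₁² − x₂²) / (2[(x₁cos θ₁ + e sin θ₁) − (x₂cos θ₂ + e sin θ₂)]) = 52.0000 → r = 52
L² = (x₁ − r cos θ₁)² + (r sin θ₁ − e)² = 8835.9991 → L = 94.0000 → L = 94
check at θ₃=135°: x = 49.7406 (printed 49.7406) ✓

r = 52, L = 94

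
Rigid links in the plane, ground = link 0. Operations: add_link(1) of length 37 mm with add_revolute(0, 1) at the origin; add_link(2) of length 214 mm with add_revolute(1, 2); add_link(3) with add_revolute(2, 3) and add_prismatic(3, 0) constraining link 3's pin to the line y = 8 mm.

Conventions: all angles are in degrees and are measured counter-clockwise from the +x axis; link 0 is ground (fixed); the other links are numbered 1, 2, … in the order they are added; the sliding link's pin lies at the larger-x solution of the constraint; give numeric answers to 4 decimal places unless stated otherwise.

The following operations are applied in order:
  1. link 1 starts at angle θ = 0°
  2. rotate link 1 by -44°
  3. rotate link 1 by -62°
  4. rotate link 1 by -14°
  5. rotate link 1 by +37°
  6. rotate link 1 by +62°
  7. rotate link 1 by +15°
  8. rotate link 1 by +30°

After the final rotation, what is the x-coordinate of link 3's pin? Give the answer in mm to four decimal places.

geometry: r = 37 mm, L = 214 mm, e = 8 mm; θ starts at 0°
rotate link 1 by -44°: θ ← 0° -44° = -44°
rotate link 1 by -62°: θ ← -44° -62° = -106°
rotate link 1 by -14°: θ ← -106° -14° = -120°
rotate link 1 by +37°: θ ← -120° +37° = -83°
rotate link 1 by +62°: θ ← -83° +62° = -21°
rotate link 1 by +15°: θ ← -21° +15° = -6°
rotate link 1 by +30°: θ ← -6° +30° = 24°
crank pin P = (r cos θ, r sin θ) = (33.801182, 15.049256)
h = r sin θ − e = 15.049256 − 8 = 7.049256
x = r cos θ + √(L² − h²) = 33.801182 + 213.883866 = 247.685048

247.6850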